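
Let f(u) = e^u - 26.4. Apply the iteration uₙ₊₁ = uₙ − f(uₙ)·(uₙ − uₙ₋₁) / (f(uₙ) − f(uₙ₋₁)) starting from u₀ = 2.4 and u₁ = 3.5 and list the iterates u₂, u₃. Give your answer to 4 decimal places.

3.1656, 3.2614

f(2.4) = -15.376824, f(3.5) = 6.715452
u₂ = 3.500000 − 6.715452·(3.500000 − 2.400000) / (6.715452 − (-15.376824)) = 3.500000 − (7.386997)/(22.092276) = 3.165630
f(3.165630) = -2.696331
u₃ = 3.165630 − (-2.696331)·(3.165630 − 3.500000) / (-2.696331 − 6.715452) = 3.165630 − (0.901572)/(-9.411783) = 3.261422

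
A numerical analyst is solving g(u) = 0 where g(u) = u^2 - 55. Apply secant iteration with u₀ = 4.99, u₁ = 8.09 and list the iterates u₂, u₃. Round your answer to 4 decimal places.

g(4.99) = -30.099900, g(8.09) = 10.448100
u₂ = 8.090000 − 10.448100·(8.090000 − 4.990000) / (10.448100 − (-30.099900)) = 8.090000 − (32.389110)/(40.548000) = 7.291216
g(7.291216) = -1.838175
u₃ = 7.291216 − (-1.838175)·(7.291216 − 8.090000) / (-1.838175 − 10.448100) = 7.291216 − (1.468306)/(-12.286275) = 7.410723

7.2912, 7.4107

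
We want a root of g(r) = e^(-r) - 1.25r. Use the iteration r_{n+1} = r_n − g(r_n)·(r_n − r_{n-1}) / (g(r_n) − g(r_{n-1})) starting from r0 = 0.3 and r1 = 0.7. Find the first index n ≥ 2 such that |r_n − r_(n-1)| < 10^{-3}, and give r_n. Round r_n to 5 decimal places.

n = 4, r_n = 0.49007

g(0.3) = 0.3658182, g(0.7) = -0.3784147
r2 = 0.7000000 − (-0.3784147)·(0.4000000)/(-0.7442329) = 0.4966149;  |Δ| = 0.2033851
g(0.4966149) = -0.0121813
r3 = 0.4966149 − (-0.0121813)·(-0.2033851)/(0.3662334) = 0.4898501;  |Δ| = 0.0067648
g(0.4898501) = 0.0004056
r4 = 0.4898501 − 0.0004056·(-0.0067648)/(0.0125870) = 0.4900681;  |Δ| = 0.0002180
|r4 − r3| = 0.0002180 < 10^{-3}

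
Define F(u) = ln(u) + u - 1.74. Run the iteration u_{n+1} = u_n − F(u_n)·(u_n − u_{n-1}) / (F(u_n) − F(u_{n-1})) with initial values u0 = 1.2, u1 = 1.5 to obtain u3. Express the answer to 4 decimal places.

1.4020

F(1.2) = -0.357678, F(1.5) = 0.165465
u2 = 1.500000 − 0.165465·(1.500000 − 1.200000) / (0.165465 − (-0.357678)) = 1.500000 − (0.049640)/(0.523144) = 1.405113
F(1.405113) = 0.005231
u3 = 1.405113 − 0.005231·(1.405113 − 1.500000) / (0.005231 − 0.165465) = 1.405113 − (-0.000496)/(-0.160234) = 1.402015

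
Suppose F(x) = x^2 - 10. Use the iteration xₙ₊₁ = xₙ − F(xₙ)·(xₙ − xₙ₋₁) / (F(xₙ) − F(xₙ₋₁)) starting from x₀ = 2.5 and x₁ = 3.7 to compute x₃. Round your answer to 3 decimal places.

F(2.5) = -3.75000, F(3.7) = 3.69000
x₂ = 3.70000 − 3.69000·(3.70000 − 2.50000) / (3.69000 − (-3.75000)) = 3.70000 − (4.42800)/(7.44000) = 3.10484
F(3.10484) = -0.35998
x₃ = 3.10484 − (-0.35998)·(3.10484 − 3.70000) / (-0.35998 − 3.69000) = 3.10484 − (0.21424)/(-4.04998) = 3.15774

3.158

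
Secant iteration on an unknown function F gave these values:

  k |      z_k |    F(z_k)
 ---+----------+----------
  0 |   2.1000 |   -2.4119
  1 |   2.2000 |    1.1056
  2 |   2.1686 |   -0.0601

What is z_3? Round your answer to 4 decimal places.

2.1702

z_3 = 2.1686 − (-0.0601)·(2.1686 − 2.2000) / (-0.0601 − 1.1056)
   = 2.1686 − (0.001887)/(-1.165700) = 2.170219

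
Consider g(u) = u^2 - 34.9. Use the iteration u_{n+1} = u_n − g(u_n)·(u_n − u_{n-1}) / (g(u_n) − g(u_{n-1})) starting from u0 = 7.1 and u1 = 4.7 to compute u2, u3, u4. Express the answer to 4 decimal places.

g(7.1) = 15.510000, g(4.7) = -12.810000
u2 = 4.700000 − (-12.810000)·(4.700000 − 7.100000) / (-12.810000 − 15.510000) = 4.700000 − (30.744000)/(-28.320000) = 5.785593
g(5.785593) = -1.426911
u3 = 5.785593 − (-1.426911)·(5.785593 − 4.700000) / (-1.426911 − (-12.810000)) = 5.785593 − (-1.549045)/(11.383089) = 5.921676
g(5.921676) = 0.166249
u4 = 5.921676 − 0.166249·(5.921676 − 5.785593) / (0.166249 − (-1.426911)) = 5.921676 − (0.022624)/(1.593160) = 5.907476

5.7856, 5.9217, 5.9075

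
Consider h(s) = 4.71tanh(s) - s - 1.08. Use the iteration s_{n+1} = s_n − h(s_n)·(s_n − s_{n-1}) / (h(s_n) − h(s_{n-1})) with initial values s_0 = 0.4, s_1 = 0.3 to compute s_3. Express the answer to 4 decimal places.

0.3024

h(0.4) = 0.309560, h(0.3) = -0.007918
s_2 = 0.300000 − (-0.007918)·(0.300000 − 0.400000) / (-0.007918 − 0.309560) = 0.300000 − (0.000792)/(-0.317477) = 0.302494
h(0.302494) = 0.000330
s_3 = 0.302494 − 0.000330·(0.302494 − 0.300000) / (0.000330 − (-0.007918)) = 0.302494 − (0.000001)/(0.008248) = 0.302394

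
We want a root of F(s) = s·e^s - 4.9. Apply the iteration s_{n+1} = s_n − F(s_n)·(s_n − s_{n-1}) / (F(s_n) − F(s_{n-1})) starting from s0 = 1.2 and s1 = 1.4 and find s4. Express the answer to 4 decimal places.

F(1.2) = -0.915860, F(1.4) = 0.777280
s2 = 1.400000 − 0.777280·(1.400000 − 1.200000) / (0.777280 − (-0.915860)) = 1.400000 − (0.155456)/(1.693140) = 1.308185
F(1.308185) = -0.060433
s3 = 1.308185 − (-0.060433)·(1.308185 − 1.400000) / (-0.060433 − 0.777280) = 1.308185 − (0.005549)/(-0.837713) = 1.314808
F(1.314808) = -0.003605
s4 = 1.314808 − (-0.003605)·(1.314808 − 1.308185) / (-0.003605 − (-0.060433)) = 1.314808 − (-0.000024)/(0.056828) = 1.315229

1.3152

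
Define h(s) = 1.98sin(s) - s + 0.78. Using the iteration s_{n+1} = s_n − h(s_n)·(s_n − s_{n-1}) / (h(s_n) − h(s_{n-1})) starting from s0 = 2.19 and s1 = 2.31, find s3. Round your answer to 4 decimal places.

h(2.19) = 0.202395, h(2.31) = -0.066770
s2 = 2.310000 − (-0.066770)·(2.310000 − 2.190000) / (-0.066770 − 0.202395) = 2.310000 − (-0.008012)/(-0.269165) = 2.280233
h(2.280233) = 0.002051
s3 = 2.280233 − 0.002051·(2.280233 − 2.310000) / (0.002051 − (-0.066770)) = 2.280233 − (-0.000061)/(0.068821) = 2.281120

2.2811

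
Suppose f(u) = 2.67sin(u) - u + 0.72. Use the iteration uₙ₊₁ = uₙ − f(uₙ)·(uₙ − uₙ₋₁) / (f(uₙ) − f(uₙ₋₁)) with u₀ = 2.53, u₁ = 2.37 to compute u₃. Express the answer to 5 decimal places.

2.44113

f(2.53) = -0.2769604, f(2.37) = 0.2117316
u₂ = 2.3700000 − 0.2117316·(2.3700000 − 2.5300000) / (0.2117316 − (-0.2769604)) = 2.3700000 − (-0.0338770)/(0.4886919) = 2.4393219
f(2.4393219) = 0.0053721
u₃ = 2.4393219 − 0.0053721·(2.4393219 − 2.3700000) / (0.0053721 − 0.2117316) = 2.4393219 − (0.0003724)/(-0.2063595) = 2.4411265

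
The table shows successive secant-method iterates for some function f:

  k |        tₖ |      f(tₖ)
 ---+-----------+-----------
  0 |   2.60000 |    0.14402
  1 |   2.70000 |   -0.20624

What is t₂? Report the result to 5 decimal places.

2.64112

t₂ = 2.70000 − (-0.20624)·(2.70000 − 2.60000) / (-0.20624 − 0.14402)
   = 2.70000 − (-0.0206240)/(-0.3502600) = 2.6411180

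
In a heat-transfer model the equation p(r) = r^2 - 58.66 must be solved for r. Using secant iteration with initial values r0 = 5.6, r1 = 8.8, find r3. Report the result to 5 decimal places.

7.64756

p(5.6) = -27.3000000, p(8.8) = 18.7800000
r2 = 8.8000000 − 18.7800000·(8.8000000 − 5.6000000) / (18.7800000 − (-27.3000000)) = 8.8000000 − (60.0960000)/(46.0800000) = 7.4958333
p(7.4958333) = -2.4724826
r3 = 7.4958333 − (-2.4724826)·(7.4958333 − 8.8000000) / (-2.4724826 − 18.7800000) = 7.4958333 − (3.2245294)/(-21.2524826) = 7.6475582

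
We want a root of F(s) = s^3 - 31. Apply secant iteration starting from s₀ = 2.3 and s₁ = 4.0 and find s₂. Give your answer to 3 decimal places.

2.918

F(2.3) = -18.83300, F(4.0) = 33.00000
s₂ = 4.00000 − 33.00000·(4.00000 − 2.30000) / (33.00000 − (-18.83300)) = 4.00000 − (56.10000)/(51.83300) = 2.91768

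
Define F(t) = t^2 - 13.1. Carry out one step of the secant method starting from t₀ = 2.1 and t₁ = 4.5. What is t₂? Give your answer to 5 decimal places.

F(2.1) = -8.6900000, F(4.5) = 7.1500000
t₂ = 4.5000000 − 7.1500000·(4.5000000 − 2.1000000) / (7.1500000 − (-8.6900000)) = 4.5000000 − (17.1600000)/(15.8400000) = 3.4166667

3.41667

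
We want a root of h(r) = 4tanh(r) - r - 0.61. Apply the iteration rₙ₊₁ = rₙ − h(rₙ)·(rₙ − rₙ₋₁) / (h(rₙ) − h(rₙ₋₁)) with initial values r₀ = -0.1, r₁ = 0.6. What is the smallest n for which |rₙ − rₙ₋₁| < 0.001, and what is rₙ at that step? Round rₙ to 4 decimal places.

h(-0.1) = -0.908672, h(0.6) = 0.938198
r₂ = 0.600000 − 0.938198·(0.700000)/(1.846870) = 0.244404;  |Δ| = 0.355596
h(0.244404) = 0.104202
r₃ = 0.244404 − 0.104202·(-0.355596)/(-0.833996) = 0.199975;  |Δ| = 0.044429
h(0.199975) = -0.020569
r₄ = 0.199975 − (-0.020569)·(-0.044429)/(-0.124771) = 0.207300;  |Δ| = 0.007324
h(0.207300) = 0.000222
r₅ = 0.207300 − 0.000222·(0.007324)/(0.020791) = 0.207221;  |Δ| = 0.000078
|r₅ − r₄| = 0.000078 < 0.001

n = 5, rₙ = 0.2072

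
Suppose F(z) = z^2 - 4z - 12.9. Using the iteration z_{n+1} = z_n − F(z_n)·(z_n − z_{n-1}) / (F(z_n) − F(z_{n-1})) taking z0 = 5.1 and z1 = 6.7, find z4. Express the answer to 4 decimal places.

F(5.1) = -7.290000, F(6.7) = 5.190000
z2 = 6.700000 − 5.190000·(6.700000 − 5.100000) / (5.190000 − (-7.290000)) = 6.700000 − (8.304000)/(12.480000) = 6.034615
F(6.034615) = -0.621879
z3 = 6.034615 − (-0.621879)·(6.034615 − 6.700000) / (-0.621879 − 5.190000) = 6.034615 − (0.413789)/(-5.811879) = 6.105812
F(6.105812) = -0.042304
z4 = 6.105812 − (-0.042304)·(6.105812 − 6.034615) / (-0.042304 − (-0.621879)) = 6.105812 − (-0.003012)/(0.579574) = 6.111009

6.1110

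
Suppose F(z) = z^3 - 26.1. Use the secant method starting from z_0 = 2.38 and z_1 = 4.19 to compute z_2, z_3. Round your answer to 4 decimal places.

2.7602, 2.8982

F(2.38) = -12.618728, F(4.19) = 47.460059
z_2 = 4.190000 − 47.460059·(4.190000 − 2.380000) / (47.460059 − (-12.618728)) = 4.190000 − (85.902707)/(60.078787) = 2.760166
F(2.760166) = -5.071636
z_3 = 2.760166 − (-5.071636)·(2.760166 − 4.190000) / (-5.071636 − 47.460059) = 2.760166 − (7.251598)/(-52.531695) = 2.898208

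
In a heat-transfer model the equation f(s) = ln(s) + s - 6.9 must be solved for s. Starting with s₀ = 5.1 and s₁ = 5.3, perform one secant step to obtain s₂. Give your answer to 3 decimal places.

f(5.1) = -0.17076, f(5.3) = 0.06771
s₂ = 5.30000 − 0.06771·(5.30000 − 5.10000) / (0.06771 − (-0.17076)) = 5.30000 − (0.01354)/(0.23847) = 5.24321

5.243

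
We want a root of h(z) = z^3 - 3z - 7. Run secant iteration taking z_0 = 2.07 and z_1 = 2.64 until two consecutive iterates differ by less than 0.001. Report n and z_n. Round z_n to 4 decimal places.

n = 5, z_n = 2.4260

h(2.07) = -4.340257, h(2.64) = 3.479744
z_2 = 2.640000 − 3.479744·(0.570000)/(7.820001) = 2.386361;  |Δ| = 0.253639
h(2.386361) = -0.569422
z_3 = 2.386361 − (-0.569422)·(-0.253639)/(-4.049166) = 2.422030;  |Δ| = 0.035668
h(2.422030) = -0.057909
z_4 = 2.422030 − (-0.057909)·(0.035668)/(0.511514) = 2.426068;  |Δ| = 0.004038
h(2.426068) = 0.001160
z_5 = 2.426068 − 0.001160·(0.004038)/(0.059069) = 2.425989;  |Δ| = 0.000079
|z_5 − z_4| = 0.000079 < 0.001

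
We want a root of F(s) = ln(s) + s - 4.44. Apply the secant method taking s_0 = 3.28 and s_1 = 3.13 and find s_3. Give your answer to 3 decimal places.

F(3.28) = 0.02784, F(3.13) = -0.16897
s_2 = 3.13000 − (-0.16897)·(3.13000 − 3.28000) / (-0.16897 − 0.02784) = 3.13000 − (0.02535)/(-0.19681) = 3.25878
F(3.25878) = 0.00013
s_3 = 3.25878 − 0.00013·(3.25878 − 3.13000) / (0.00013 − (-0.16897)) = 3.25878 − (0.00002)/(0.16910) = 3.25868

3.259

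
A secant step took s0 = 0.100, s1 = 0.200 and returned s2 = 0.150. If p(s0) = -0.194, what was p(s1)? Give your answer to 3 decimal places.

0.194

The secant line through (0.100, -0.194) and (0.200, p(s1)) crosses zero at s2 = 0.150.
So (0.100, -0.194), (0.200, p(s1)), (0.150, 0) are collinear:
p(s1) = -0.194 · (0.200 − 0.150) / (0.100 − 0.150) = -0.194 · (0.05000)/(-0.05000) = 0.19400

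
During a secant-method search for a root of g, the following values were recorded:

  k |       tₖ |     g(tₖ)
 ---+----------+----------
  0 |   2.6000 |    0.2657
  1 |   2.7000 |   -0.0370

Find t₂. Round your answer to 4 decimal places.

2.6878

t₂ = 2.7000 − (-0.0370)·(2.7000 − 2.6000) / (-0.0370 − 0.2657)
   = 2.7000 − (-0.003700)/(-0.302700) = 2.687777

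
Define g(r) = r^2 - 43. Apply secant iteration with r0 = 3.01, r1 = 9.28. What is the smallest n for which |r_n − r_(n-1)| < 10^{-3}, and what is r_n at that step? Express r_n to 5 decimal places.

g(3.01) = -33.9399000, g(9.28) = 43.1184000
r2 = 9.2800000 − 43.1184000·(6.2700000)/(77.0583000) = 5.7715867;  |Δ| = 3.5084133
g(5.7715867) = -9.6887875
r3 = 5.7715867 − (-9.6887875)·(-3.5084133)/(-52.8071875) = 6.4152920;  |Δ| = 0.6437054
g(6.4152920) = -1.8440280
r4 = 6.4152920 − (-1.8440280)·(0.6437054)/(7.8447595) = 6.5666046;  |Δ| = 0.1513126
g(6.5666046) = 0.1202962
r5 = 6.5666046 − 0.1202962·(0.1513126)/(1.9643242) = 6.5573382;  |Δ| = 0.0092665
g(6.5573382) = -0.0013163
r6 = 6.5573382 − (-0.0013163)·(-0.0092665)/(-0.1216125) = 6.5574385;  |Δ| = 0.0001003
|r6 − r5| = 0.0001003 < 10^{-3}

n = 6, r_n = 6.55744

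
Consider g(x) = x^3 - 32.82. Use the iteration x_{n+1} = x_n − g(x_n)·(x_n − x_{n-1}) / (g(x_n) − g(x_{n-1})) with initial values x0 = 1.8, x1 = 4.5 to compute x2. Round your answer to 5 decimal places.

2.65432

g(1.8) = -26.9880000, g(4.5) = 58.3050000
x2 = 4.5000000 − 58.3050000·(4.5000000 − 1.8000000) / (58.3050000 − (-26.9880000)) = 4.5000000 − (157.4235000)/(85.2930000) = 2.6543210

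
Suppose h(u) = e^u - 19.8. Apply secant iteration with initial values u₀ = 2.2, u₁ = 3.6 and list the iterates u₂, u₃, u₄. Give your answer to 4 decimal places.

2.7471, 2.9178, 2.9942

h(2.2) = -10.774987, h(3.6) = 16.798234
u₂ = 3.600000 − 16.798234·(3.600000 − 2.200000) / (16.798234 − (-10.774987)) = 3.600000 − (23.517528)/(27.573221) = 2.747088
h(2.747088) = -4.202852
u₃ = 2.747088 − (-4.202852)·(2.747088 − 3.600000) / (-4.202852 − 16.798234) = 2.747088 − (3.584662)/(-21.001086) = 2.917777
h(2.917777) = -1.299875
u₄ = 2.917777 − (-1.299875)·(2.917777 − 2.747088) / (-1.299875 − (-4.202852)) = 2.917777 − (-0.221875)/(2.902976) = 2.994208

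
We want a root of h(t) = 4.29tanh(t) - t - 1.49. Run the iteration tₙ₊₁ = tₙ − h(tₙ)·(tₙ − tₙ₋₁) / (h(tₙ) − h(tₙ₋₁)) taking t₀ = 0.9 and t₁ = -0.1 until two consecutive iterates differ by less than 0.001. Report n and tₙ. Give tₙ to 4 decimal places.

h(0.9) = 0.682918, h(-0.1) = -1.817576
t₂ = -0.100000 − (-1.817576)·(-1.000000)/(-2.500494) = 0.626887;  |Δ| = 0.726887
h(0.626887) = 0.267945
t₃ = 0.626887 − 0.267945·(0.726887)/(2.085520) = 0.533497;  |Δ| = 0.093389
h(0.533497) = 0.070237
t₄ = 0.533497 − 0.070237·(-0.093389)/(-0.197708) = 0.500320;  |Δ| = 0.033177
h(0.500320) = -0.006757
t₅ = 0.500320 − (-0.006757)·(-0.033177)/(-0.076994) = 0.503232;  |Δ| = 0.002912
h(0.503232) = 0.000139
t₆ = 0.503232 − 0.000139·(0.002912)/(0.006896) = 0.503173;  |Δ| = 0.000059
|t₆ − t₅| = 0.000059 < 0.001

n = 6, tₙ = 0.5032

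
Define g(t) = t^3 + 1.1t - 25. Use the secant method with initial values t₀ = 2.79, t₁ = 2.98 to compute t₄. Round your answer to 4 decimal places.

g(2.79) = -0.213361, g(2.98) = 4.741592
t₂ = 2.980000 − 4.741592·(2.980000 − 2.790000) / (4.741592 − (-0.213361)) = 2.980000 − (0.900902)/(4.954953) = 2.798181
g(2.798181) = -0.012745
t₃ = 2.798181 − (-0.012745)·(2.798181 − 2.980000) / (-0.012745 − 4.741592) = 2.798181 − (0.002317)/(-4.754337) = 2.798669
g(2.798669) = -0.000758
t₄ = 2.798669 − (-0.000758)·(2.798669 − 2.798181) / (-0.000758 − (-0.012745)) = 2.798669 − (0.000000)/(0.011987) = 2.798700

2.7987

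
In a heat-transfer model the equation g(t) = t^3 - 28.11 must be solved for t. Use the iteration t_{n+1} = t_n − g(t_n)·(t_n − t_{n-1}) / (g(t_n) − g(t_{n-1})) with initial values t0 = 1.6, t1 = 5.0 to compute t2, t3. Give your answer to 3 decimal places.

2.275, 2.668

g(1.6) = -24.01400, g(5.0) = 96.89000
t2 = 5.00000 − 96.89000·(5.00000 − 1.60000) / (96.89000 − (-24.01400)) = 5.00000 − (329.42600)/(120.90400) = 2.27531
g(2.27531) = -16.33065
t3 = 2.27531 − (-16.33065)·(2.27531 − 5.00000) / (-16.33065 − 96.89000) = 2.27531 − (44.49597)/(-113.22065) = 2.66831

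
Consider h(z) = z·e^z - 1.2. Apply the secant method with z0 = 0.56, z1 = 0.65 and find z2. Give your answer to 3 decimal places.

h(0.56) = -0.21962, h(0.65) = 0.04510
z2 = 0.65000 − 0.04510·(0.65000 − 0.56000) / (0.04510 − (-0.21962)) = 0.65000 − (0.00406)/(0.26472) = 0.63467

0.635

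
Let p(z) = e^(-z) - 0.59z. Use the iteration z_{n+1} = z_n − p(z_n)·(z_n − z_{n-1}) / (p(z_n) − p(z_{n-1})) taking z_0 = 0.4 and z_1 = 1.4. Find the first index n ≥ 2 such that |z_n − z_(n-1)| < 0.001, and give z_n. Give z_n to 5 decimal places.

n = 5, z_n = 0.77829

p(0.4) = 0.4343200, p(1.4) = -0.5794030
z_2 = 1.4000000 − (-0.5794030)·(1.0000000)/(-1.0137231) = 0.8284405;  |Δ| = 0.5715595
p(0.8284405) = -0.0520501
z_3 = 0.8284405 − (-0.0520501)·(-0.5715595)/(0.5273530) = 0.7720272;  |Δ| = 0.0564133
p(0.7720272) = 0.0065793
z_4 = 0.7720272 − 0.0065793·(-0.0564133)/(0.0586294) = 0.7783579;  |Δ| = 0.0063306
p(0.7783579) = -0.0000717
z_5 = 0.7783579 − (-0.0000717)·(0.0063306)/(-0.0066511) = 0.7782896;  |Δ| = 0.0000683
|z_5 − z_4| = 0.0000683 < 0.001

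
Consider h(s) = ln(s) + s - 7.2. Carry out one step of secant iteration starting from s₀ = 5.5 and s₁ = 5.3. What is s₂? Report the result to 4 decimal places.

h(5.5) = 0.004748, h(5.3) = -0.232293
s₂ = 5.300000 − (-0.232293)·(5.300000 − 5.500000) / (-0.232293 − 0.004748) = 5.300000 − (0.046459)/(-0.237041) = 5.495994

5.4960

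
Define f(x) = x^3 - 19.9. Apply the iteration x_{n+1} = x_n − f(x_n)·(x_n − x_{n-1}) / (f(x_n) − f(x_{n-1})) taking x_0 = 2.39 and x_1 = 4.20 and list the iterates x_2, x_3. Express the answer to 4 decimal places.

2.5771, 2.6564

f(2.39) = -6.248081, f(4.20) = 54.188000
x_2 = 4.200000 − 54.188000·(4.200000 − 2.390000) / (54.188000 − (-6.248081)) = 4.200000 − (98.080280)/(60.436081) = 2.577124
f(2.577124) = -2.783860
x_3 = 2.577124 − (-2.783860)·(2.577124 − 4.200000) / (-2.783860 − 54.188000) = 2.577124 − (4.517861)/(-56.971860) = 2.656424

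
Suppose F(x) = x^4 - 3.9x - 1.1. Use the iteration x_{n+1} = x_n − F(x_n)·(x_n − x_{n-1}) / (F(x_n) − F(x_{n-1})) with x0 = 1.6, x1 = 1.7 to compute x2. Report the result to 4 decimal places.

F(1.6) = -0.786400, F(1.7) = 0.622100
x2 = 1.700000 − 0.622100·(1.700000 − 1.600000) / (0.622100 − (-0.786400)) = 1.700000 − (0.062210)/(1.408500) = 1.655832

1.6558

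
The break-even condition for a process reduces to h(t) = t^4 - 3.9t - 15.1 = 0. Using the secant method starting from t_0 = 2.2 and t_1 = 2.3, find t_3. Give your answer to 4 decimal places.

2.2065

h(2.2) = -0.254400, h(2.3) = 3.914100
t_2 = 2.300000 − 3.914100·(2.300000 − 2.200000) / (3.914100 − (-0.254400)) = 2.300000 − (0.391410)/(4.168500) = 2.206103
h(2.206103) = -0.017182
t_3 = 2.206103 − (-0.017182)·(2.206103 − 2.300000) / (-0.017182 − 3.914100) = 2.206103 − (0.001613)/(-3.931282) = 2.206513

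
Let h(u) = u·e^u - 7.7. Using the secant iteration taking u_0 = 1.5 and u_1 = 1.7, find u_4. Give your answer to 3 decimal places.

h(1.5) = -0.97747, h(1.7) = 1.60571
u_2 = 1.70000 − 1.60571·(1.70000 − 1.50000) / (1.60571 − (-0.97747)) = 1.70000 − (0.32114)/(2.58318) = 1.57568
h(1.57568) = -0.08313
u_3 = 1.57568 − (-0.08313)·(1.57568 − 1.70000) / (-0.08313 − 1.60571) = 1.57568 − (0.01033)/(-1.68884) = 1.58180
h(1.58180) = -0.00661
u_4 = 1.58180 − (-0.00661)·(1.58180 − 1.57568) / (-0.00661 − (-0.08313)) = 1.58180 − (-0.00004)/(0.07651) = 1.58233

1.582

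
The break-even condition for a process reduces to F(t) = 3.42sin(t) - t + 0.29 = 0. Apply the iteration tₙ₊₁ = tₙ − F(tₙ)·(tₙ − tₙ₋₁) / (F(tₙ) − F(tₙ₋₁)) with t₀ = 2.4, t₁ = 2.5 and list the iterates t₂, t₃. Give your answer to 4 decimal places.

2.4551, 2.4558

F(2.4) = 0.200084, F(2.5) = -0.163225
t₂ = 2.500000 − (-0.163225)·(2.500000 − 2.400000) / (-0.163225 − 0.200084) = 2.500000 − (-0.016323)/(-0.363309) = 2.455073
F(2.455073) = 0.002692
t₃ = 2.455073 − 0.002692·(2.455073 − 2.500000) / (0.002692 − (-0.163225)) = 2.455073 − (-0.000121)/(0.165918) = 2.455802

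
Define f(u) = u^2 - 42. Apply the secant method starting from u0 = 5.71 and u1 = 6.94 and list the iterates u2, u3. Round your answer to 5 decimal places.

f(5.71) = -9.3959000, f(6.94) = 6.1636000
u2 = 6.9400000 − 6.1636000·(6.9400000 − 5.7100000) / (6.1636000 − (-9.3959000)) = 6.9400000 − (7.5812280)/(15.5595000) = 6.4527589
f(6.4527589) = -0.3619027
u3 = 6.4527589 − (-0.3619027)·(6.4527589 − 6.9400000) / (-0.3619027 − 6.1636000) = 6.4527589 − (0.1763339)/(-6.5255027) = 6.4797812

6.45276, 6.47978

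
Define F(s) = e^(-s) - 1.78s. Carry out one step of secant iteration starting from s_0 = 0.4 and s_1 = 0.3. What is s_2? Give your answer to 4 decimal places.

F(0.4) = -0.041680, F(0.3) = 0.206818
s_2 = 0.300000 − 0.206818·(0.300000 − 0.400000) / (0.206818 − (-0.041680)) = 0.300000 − (-0.020682)/(0.248498) = 0.383227

0.3832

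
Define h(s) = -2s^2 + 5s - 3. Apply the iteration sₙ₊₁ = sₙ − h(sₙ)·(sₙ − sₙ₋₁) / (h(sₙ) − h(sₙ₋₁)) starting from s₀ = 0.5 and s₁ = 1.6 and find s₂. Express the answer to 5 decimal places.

1.75000

h(0.5) = -1.0000000, h(1.6) = -0.1200000
s₂ = 1.6000000 − (-0.1200000)·(1.6000000 − 0.5000000) / (-0.1200000 − (-1.0000000)) = 1.6000000 − (-0.1320000)/(0.8800000) = 1.7500000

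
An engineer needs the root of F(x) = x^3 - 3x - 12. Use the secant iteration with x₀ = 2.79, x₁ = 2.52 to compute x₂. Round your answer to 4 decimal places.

F(2.79) = 1.347639, F(2.52) = -3.556992
x₂ = 2.520000 − (-3.556992)·(2.520000 − 2.790000) / (-3.556992 − 1.347639) = 2.520000 − (0.960388)/(-4.904631) = 2.715812

2.7158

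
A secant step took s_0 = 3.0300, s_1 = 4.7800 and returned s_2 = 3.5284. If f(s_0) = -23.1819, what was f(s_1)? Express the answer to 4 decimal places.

58.2152

The secant line through (3.0300, -23.1819) and (4.7800, f(s_1)) crosses zero at s_2 = 3.5284.
So (3.0300, -23.1819), (4.7800, f(s_1)), (3.5284, 0) are collinear:
f(s_1) = -23.1819 · (4.7800 − 3.5284) / (3.0300 − 3.5284) = -23.1819 · (1.251600)/(-0.498400) = 58.215221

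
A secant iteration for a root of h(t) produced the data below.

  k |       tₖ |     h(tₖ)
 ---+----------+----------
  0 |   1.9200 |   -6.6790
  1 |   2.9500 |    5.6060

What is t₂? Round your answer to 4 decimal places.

2.4800

t₂ = 2.9500 − 5.6060·(2.9500 − 1.9200) / (5.6060 − (-6.6790))
   = 2.9500 − (5.774180)/(12.285000) = 2.479981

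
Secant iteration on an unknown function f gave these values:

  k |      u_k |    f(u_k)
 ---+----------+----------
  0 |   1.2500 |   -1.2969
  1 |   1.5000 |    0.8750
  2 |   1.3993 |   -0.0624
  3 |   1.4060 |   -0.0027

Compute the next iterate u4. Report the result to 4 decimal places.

u4 = 1.4060 − (-0.0027)·(1.4060 − 1.3993) / (-0.0027 − (-0.0624))
   = 1.4060 − (-0.000018)/(0.059700) = 1.406303

1.4063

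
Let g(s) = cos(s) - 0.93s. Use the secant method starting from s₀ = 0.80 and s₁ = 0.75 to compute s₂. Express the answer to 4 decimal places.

g(0.80) = -0.047293, g(0.75) = 0.034189
s₂ = 0.750000 − 0.034189·(0.750000 − 0.800000) / (0.034189 − (-0.047293)) = 0.750000 − (-0.001709)/(0.081482) = 0.770979

0.7710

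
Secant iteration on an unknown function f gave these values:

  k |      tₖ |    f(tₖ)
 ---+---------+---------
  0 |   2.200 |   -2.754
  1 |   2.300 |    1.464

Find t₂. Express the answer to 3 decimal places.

t₂ = 2.300 − 1.464·(2.300 − 2.200) / (1.464 − (-2.754))
   = 2.300 − (0.14640)/(4.21800) = 2.26529

2.265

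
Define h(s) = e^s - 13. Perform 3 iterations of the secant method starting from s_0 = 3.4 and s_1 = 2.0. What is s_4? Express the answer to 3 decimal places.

2.557

h(3.4) = 16.96410, h(2.0) = -5.61094
s_2 = 2.00000 − (-5.61094)·(2.00000 − 3.40000) / (-5.61094 − 16.96410) = 2.00000 − (7.85532)/(-22.57504) = 2.34796
h(2.34796) = -2.53575
s_3 = 2.34796 − (-2.53575)·(2.34796 − 2.00000) / (-2.53575 − (-5.61094)) = 2.34796 − (-0.88235)/(3.07520) = 2.63489
h(2.63489) = 0.94178
s_4 = 2.63489 − 0.94178·(2.63489 − 2.34796) / (0.94178 − (-2.53575)) = 2.63489 − (0.27022)/(3.47753) = 2.55719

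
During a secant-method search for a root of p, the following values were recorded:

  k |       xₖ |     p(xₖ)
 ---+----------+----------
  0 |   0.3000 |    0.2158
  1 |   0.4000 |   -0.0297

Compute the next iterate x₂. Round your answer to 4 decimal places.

0.3879

x₂ = 0.4000 − (-0.0297)·(0.4000 − 0.3000) / (-0.0297 − 0.2158)
   = 0.4000 − (-0.002970)/(-0.245500) = 0.387902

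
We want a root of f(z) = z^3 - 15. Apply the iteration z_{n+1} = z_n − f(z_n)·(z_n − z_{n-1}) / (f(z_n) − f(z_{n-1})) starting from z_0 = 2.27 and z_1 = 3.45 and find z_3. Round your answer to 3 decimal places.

2.446

f(2.27) = -3.30292, f(3.45) = 26.06363
z_2 = 3.45000 − 26.06363·(3.45000 − 2.27000) / (26.06363 − (-3.30292)) = 3.45000 − (30.75508)/(29.36654) = 2.40272
f(2.40272) = -1.12900
z_3 = 2.40272 − (-1.12900)·(2.40272 − 3.45000) / (-1.12900 − 26.06363) = 2.40272 − (1.18238)/(-27.19262) = 2.44620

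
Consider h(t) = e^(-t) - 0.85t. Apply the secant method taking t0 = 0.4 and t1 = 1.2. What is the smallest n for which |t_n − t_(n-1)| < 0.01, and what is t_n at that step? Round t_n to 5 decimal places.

n = 4, t_n = 0.62791

h(0.4) = 0.3303200, h(1.2) = -0.7188058
t2 = 1.2000000 − (-0.7188058)·(0.8000000)/(-1.0491258) = 0.6518821;  |Δ| = 0.5481179
h(0.6518821) = -0.0330357
t3 = 0.6518821 − (-0.0330357)·(-0.5481179)/(0.6857701) = 0.6254776;  |Δ| = 0.0264045
h(0.6254776) = 0.0033499
t4 = 0.6254776 − 0.0033499·(-0.0264045)/(0.0363855) = 0.6279086;  |Δ| = 0.0024310
|t4 − t3| = 0.0024310 < 0.01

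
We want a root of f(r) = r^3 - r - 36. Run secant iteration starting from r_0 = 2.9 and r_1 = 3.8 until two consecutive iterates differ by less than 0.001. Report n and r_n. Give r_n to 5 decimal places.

f(2.9) = -14.5110000, f(3.8) = 15.0720000
r_2 = 3.8000000 − 15.0720000·(0.9000000)/(29.5830000) = 3.3414664;  |Δ| = 0.4585336
f(3.3414664) = -2.0326657
r_3 = 3.3414664 − (-2.0326657)·(-0.4585336)/(-17.1046657) = 3.3959571;  |Δ| = 0.0544907
f(3.3959571) = -0.2319981
r_4 = 3.3959571 − (-0.2319981)·(0.0544907)/(1.8006676) = 3.4029777;  |Δ| = 0.0070206
f(3.4029777) = 0.0043791
r_5 = 3.4029777 − 0.0043791·(0.0070206)/(0.2363772) = 3.4028476;  |Δ| = 0.0001301
|r_5 − r_4| = 0.0001301 < 0.001

n = 5, r_n = 3.40285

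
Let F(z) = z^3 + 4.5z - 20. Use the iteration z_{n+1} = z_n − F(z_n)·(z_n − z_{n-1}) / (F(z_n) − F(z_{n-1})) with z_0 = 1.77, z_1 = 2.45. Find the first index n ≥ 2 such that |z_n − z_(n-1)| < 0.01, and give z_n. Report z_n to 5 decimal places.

n = 4, z_n = 2.17095

F(1.77) = -6.4897670, F(2.45) = 5.7311250
z_2 = 2.4500000 − 5.7311250·(0.6800000)/(12.2208920) = 2.1311063;  |Δ| = 0.3188937
F(2.1311063) = -0.7313586
z_3 = 2.1311063 − (-0.7313586)·(-0.3188937)/(-6.4624836) = 2.1671955;  |Δ| = 0.0360892
F(2.1671955) = -0.0688744
z_4 = 2.1671955 − (-0.0688744)·(0.0360892)/(0.6624842) = 2.1709475;  |Δ| = 0.0037520
|z_4 − z_3| = 0.0037520 < 0.01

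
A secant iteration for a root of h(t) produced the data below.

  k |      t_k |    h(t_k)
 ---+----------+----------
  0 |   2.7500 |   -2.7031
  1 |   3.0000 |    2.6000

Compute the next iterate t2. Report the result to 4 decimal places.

2.8774

t2 = 3.0000 − 2.6000·(3.0000 − 2.7500) / (2.6000 − (-2.7031))
   = 3.0000 − (0.650000)/(5.303100) = 2.877430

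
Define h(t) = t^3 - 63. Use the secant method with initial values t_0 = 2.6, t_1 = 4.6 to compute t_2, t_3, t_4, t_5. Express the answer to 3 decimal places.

h(2.6) = -45.42400, h(4.6) = 34.33600
t_2 = 4.60000 − 34.33600·(4.60000 − 2.60000) / (34.33600 − (-45.42400)) = 4.60000 − (68.67200)/(79.76000) = 3.73902
h(3.73902) = -10.72761
t_3 = 3.73902 − (-10.72761)·(3.73902 − 4.60000) / (-10.72761 − 34.33600) = 3.73902 − (9.23629)/(-45.06361) = 3.94398
h(3.94398) = -1.65156
t_4 = 3.94398 − (-1.65156)·(3.94398 − 3.73902) / (-1.65156 − (-10.72761)) = 3.94398 − (-0.33851)/(9.07605) = 3.98127
h(3.98127) = 0.10539
t_5 = 3.98127 − 0.10539·(3.98127 − 3.94398) / (0.10539 − (-1.65156)) = 3.98127 − (0.00393)/(1.75695) = 3.97904

3.739, 3.944, 3.981, 3.979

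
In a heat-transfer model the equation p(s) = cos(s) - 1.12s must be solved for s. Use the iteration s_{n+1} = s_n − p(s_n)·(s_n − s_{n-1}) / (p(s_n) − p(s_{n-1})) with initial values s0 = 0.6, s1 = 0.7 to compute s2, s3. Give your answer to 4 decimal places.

0.6889, 0.6891

p(0.6) = 0.153336, p(0.7) = -0.019158
s2 = 0.700000 − (-0.019158)·(0.700000 − 0.600000) / (-0.019158 − 0.153336) = 0.700000 − (-0.001916)/(-0.172493) = 0.688894
p(0.688894) = 0.000389
s3 = 0.688894 − 0.000389·(0.688894 − 0.700000) / (0.000389 − (-0.019158)) = 0.688894 − (-0.000004)/(0.019547) = 0.689115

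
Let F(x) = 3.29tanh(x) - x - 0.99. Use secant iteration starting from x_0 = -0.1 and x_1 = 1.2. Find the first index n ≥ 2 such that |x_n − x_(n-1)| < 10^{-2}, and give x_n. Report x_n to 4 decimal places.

F(-0.1) = -1.217908, F(1.2) = 0.552724
x_2 = 1.200000 − 0.552724·(1.300000)/(1.770631) = 0.794190;  |Δ| = 0.405810
F(0.794190) = 0.389763
x_3 = 0.794190 − 0.389763·(-0.405810)/(-0.162961) = -0.176412;  |Δ| = 0.970602
F(-0.176412) = -1.388038
x_4 = -0.176412 − (-1.388038)·(-0.970602)/(-1.777801) = 0.581396;  |Δ| = 0.757808
F(0.581396) = 0.151509
x_5 = 0.581396 − 0.151509·(0.757808)/(1.539546) = 0.506819;  |Δ| = 0.074577
F(0.506819) = 0.041134
x_6 = 0.506819 − 0.041134·(-0.074577)/(-0.110375) = 0.479026;  |Δ| = 0.027793
F(0.479026) = -0.003452
x_7 = 0.479026 − (-0.003452)·(-0.027793)/(-0.044587) = 0.481178;  |Δ| = 0.002152
|x_7 − x_6| = 0.002152 < 10^{-2}

n = 7, x_n = 0.4812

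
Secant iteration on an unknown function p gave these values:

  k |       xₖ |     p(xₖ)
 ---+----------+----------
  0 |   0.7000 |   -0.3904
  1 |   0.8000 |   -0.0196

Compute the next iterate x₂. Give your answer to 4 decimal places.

0.8053

x₂ = 0.8000 − (-0.0196)·(0.8000 − 0.7000) / (-0.0196 − (-0.3904))
   = 0.8000 − (-0.001960)/(0.370800) = 0.805286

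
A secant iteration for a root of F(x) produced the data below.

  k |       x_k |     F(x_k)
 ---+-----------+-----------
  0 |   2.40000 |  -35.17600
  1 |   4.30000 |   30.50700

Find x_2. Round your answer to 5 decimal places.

3.41753

x_2 = 4.30000 − 30.50700·(4.30000 − 2.40000) / (30.50700 − (-35.17600))
   = 4.30000 − (57.9633000)/(65.6830000) = 3.4175296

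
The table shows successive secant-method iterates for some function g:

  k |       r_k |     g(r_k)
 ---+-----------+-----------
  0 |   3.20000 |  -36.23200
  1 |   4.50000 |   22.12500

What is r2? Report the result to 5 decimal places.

4.00713

r2 = 4.50000 − 22.12500·(4.50000 − 3.20000) / (22.12500 − (-36.23200))
   = 4.50000 − (28.7625000)/(58.3570000) = 4.0071285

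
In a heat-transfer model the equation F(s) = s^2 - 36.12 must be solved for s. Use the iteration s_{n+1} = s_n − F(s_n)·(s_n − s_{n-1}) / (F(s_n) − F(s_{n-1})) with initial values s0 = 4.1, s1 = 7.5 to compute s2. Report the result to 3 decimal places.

5.765

F(4.1) = -19.31000, F(7.5) = 20.13000
s2 = 7.50000 − 20.13000·(7.50000 − 4.10000) / (20.13000 − (-19.31000)) = 7.50000 − (68.44200)/(39.44000) = 5.76466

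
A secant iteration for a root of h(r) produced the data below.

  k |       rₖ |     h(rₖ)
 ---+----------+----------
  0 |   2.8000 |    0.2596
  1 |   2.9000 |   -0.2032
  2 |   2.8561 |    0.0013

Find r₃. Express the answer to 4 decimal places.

r₃ = 2.8561 − 0.0013·(2.8561 − 2.9000) / (0.0013 − (-0.2032))
   = 2.8561 − (-0.000057)/(0.204500) = 2.856379

2.8564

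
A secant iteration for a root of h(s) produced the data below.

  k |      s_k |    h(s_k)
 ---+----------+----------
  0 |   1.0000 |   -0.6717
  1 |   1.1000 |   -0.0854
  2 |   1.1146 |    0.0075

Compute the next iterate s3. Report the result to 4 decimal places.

s3 = 1.1146 − 0.0075·(1.1146 − 1.1000) / (0.0075 − (-0.0854))
   = 1.1146 − (0.000109)/(0.092900) = 1.113421

1.1134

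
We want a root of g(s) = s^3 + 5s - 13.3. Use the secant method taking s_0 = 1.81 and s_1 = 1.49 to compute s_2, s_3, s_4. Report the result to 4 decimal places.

g(1.81) = 1.679741, g(1.49) = -2.542051
s_2 = 1.490000 − (-2.542051)·(1.490000 − 1.810000) / (-2.542051 − 1.679741) = 1.490000 − (0.813456)/(-4.221792) = 1.682680
g(1.682680) = -0.122235
s_3 = 1.682680 − (-0.122235)·(1.682680 − 1.490000) / (-0.122235 − (-2.542051)) = 1.682680 − (-0.023552)/(2.419816) = 1.692413
g(1.692413) = 0.009585
s_4 = 1.692413 − 0.009585·(1.692413 − 1.682680) / (0.009585 − (-0.122235)) = 1.692413 − (0.000093)/(0.131820) = 1.691706

1.6827, 1.6924, 1.6917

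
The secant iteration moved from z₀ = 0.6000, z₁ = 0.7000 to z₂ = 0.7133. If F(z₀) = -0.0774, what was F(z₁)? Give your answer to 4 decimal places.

-0.0091

The secant line through (0.6000, -0.0774) and (0.7000, F(z₁)) crosses zero at z₂ = 0.7133.
So (0.6000, -0.0774), (0.7000, F(z₁)), (0.7133, 0) are collinear:
F(z₁) = -0.0774 · (0.7000 − 0.7133) / (0.6000 − 0.7133) = -0.0774 · (-0.013300)/(-0.113300) = -0.009086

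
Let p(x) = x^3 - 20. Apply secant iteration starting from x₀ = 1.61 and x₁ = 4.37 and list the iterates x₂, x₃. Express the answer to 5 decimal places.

p(1.61) = -15.8267190, p(4.37) = 63.4534530
x₂ = 4.3700000 − 63.4534530·(4.3700000 − 1.6100000) / (63.4534530 − (-15.8267190)) = 4.3700000 − (175.1315303)/(79.2801720) = 2.1609794
p(2.1609794) = -9.9085888
x₃ = 2.1609794 − (-9.9085888)·(2.1609794 − 4.3700000) / (-9.9085888 − 63.4534530) = 2.1609794 − (21.8882765)/(-73.3620418) = 2.4593391

2.16098, 2.45934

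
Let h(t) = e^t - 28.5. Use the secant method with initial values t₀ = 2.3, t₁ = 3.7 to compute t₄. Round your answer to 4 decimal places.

3.3534

h(2.3) = -18.525818, h(3.7) = 11.947304
t₂ = 3.700000 − 11.947304·(3.700000 − 2.300000) / (11.947304 − (-18.525818)) = 3.700000 − (16.726226)/(30.473122) = 3.151115
h(3.151115) = -5.137891
t₃ = 3.151115 − (-5.137891)·(3.151115 − 3.700000) / (-5.137891 − 11.947304) = 3.151115 − (2.820109)/(-17.085195) = 3.316177
h(3.316177) = -0.945193
t₄ = 3.316177 − (-0.945193)·(3.316177 − 3.151115) / (-0.945193 − (-5.137891)) = 3.316177 − (-0.156015)/(4.192698) = 3.353388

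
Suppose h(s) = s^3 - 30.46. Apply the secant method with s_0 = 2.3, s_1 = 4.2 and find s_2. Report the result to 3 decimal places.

h(2.3) = -18.29300, h(4.2) = 43.62800
s_2 = 4.20000 − 43.62800·(4.20000 − 2.30000) / (43.62800 − (-18.29300)) = 4.20000 − (82.89320)/(61.92100) = 2.86131

2.861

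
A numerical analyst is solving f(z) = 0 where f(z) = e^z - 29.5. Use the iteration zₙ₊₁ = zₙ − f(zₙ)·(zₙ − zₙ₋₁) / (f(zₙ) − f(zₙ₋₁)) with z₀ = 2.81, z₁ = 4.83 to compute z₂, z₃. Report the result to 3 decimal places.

f(2.81) = -12.89008, f(4.83) = 95.71096
z₂ = 4.83000 − 95.71096·(4.83000 − 2.81000) / (95.71096 − (-12.89008)) = 4.83000 − (193.33614)/(108.60104) = 3.04976
f(3.04976) = -8.38977
z₃ = 3.04976 − (-8.38977)·(3.04976 − 4.83000) / (-8.38977 − 95.71096) = 3.04976 − (14.93581)/(-104.10073) = 3.19323

3.050, 3.193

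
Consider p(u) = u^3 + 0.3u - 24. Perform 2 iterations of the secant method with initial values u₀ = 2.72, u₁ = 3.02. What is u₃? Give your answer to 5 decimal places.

2.84940

p(2.72) = -3.0603520, p(3.02) = 4.4496080
u₂ = 3.0200000 − 4.4496080·(3.0200000 − 2.7200000) / (4.4496080 − (-3.0603520)) = 3.0200000 − (1.3348824)/(7.5099600) = 2.8422517
p(2.8422517) = -0.1864926
u₃ = 2.8422517 − (-0.1864926)·(2.8422517 − 3.0200000) / (-0.1864926 − 4.4496080) = 2.8422517 − (0.0331487)/(-4.6361006) = 2.8494019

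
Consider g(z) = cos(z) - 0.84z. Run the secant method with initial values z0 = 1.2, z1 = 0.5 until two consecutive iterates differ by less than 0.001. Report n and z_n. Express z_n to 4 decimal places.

g(1.2) = -0.645642, g(0.5) = 0.457583
z2 = 0.500000 − 0.457583·(-0.700000)/(1.103225) = 0.790338;  |Δ| = 0.290338
g(0.790338) = 0.039722
z3 = 0.790338 − 0.039722·(0.290338)/(-0.417861) = 0.817937;  |Δ| = 0.027599
g(0.817937) = -0.003339
z4 = 0.817937 − (-0.003339)·(0.027599)/(-0.043061) = 0.815797;  |Δ| = 0.002140
g(0.815797) = 0.000019
z5 = 0.815797 − 0.000019·(-0.002140)/(0.003358) = 0.815809;  |Δ| = 0.000012
|z5 − z4| = 0.000012 < 0.001

n = 5, z_n = 0.8158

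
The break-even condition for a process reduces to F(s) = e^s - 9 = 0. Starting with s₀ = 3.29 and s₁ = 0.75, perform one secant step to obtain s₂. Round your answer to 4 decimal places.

1.4571

F(3.29) = 17.842864, F(0.75) = -6.883000
s₂ = 0.750000 − (-6.883000)·(0.750000 − 3.290000) / (-6.883000 − 17.842864) = 0.750000 − (17.482820)/(-24.725864) = 1.457066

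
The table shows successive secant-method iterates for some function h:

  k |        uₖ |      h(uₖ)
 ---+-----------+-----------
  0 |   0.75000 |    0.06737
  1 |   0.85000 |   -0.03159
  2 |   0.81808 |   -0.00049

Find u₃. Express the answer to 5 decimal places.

u₃ = 0.81808 − (-0.00049)·(0.81808 − 0.85000) / (-0.00049 − (-0.03159))
   = 0.81808 − (0.0000156)/(0.0311000) = 0.8175771

0.81758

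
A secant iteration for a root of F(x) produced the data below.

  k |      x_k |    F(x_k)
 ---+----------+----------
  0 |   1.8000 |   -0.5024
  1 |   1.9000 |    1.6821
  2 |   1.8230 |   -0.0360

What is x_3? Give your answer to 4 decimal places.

1.8246

x_3 = 1.8230 − (-0.0360)·(1.8230 − 1.9000) / (-0.0360 − 1.6821)
   = 1.8230 − (0.002772)/(-1.718100) = 1.824613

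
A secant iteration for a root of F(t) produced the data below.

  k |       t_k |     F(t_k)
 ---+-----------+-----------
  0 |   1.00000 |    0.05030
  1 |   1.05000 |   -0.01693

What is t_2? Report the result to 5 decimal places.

1.03741

t_2 = 1.05000 − (-0.01693)·(1.05000 − 1.00000) / (-0.01693 − 0.05030)
   = 1.05000 − (-0.0008465)/(-0.0672300) = 1.0374089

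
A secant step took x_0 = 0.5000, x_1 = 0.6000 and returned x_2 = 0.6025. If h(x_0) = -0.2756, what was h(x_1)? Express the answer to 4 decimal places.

The secant line through (0.5000, -0.2756) and (0.6000, h(x_1)) crosses zero at x_2 = 0.6025.
So (0.5000, -0.2756), (0.6000, h(x_1)), (0.6025, 0) are collinear:
h(x_1) = -0.2756 · (0.6000 − 0.6025) / (0.5000 − 0.6025) = -0.2756 · (-0.002500)/(-0.102500) = -0.006722

-0.0067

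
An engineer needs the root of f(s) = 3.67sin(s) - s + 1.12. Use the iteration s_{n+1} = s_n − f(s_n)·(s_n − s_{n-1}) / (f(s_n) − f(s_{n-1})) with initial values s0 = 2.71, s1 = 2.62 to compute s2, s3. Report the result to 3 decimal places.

f(2.71) = -0.05477, f(2.62) = 0.32862
s2 = 2.62000 − 0.32862·(2.62000 − 2.71000) / (0.32862 − (-0.05477)) = 2.62000 − (-0.02958)/(0.38339) = 2.69714
f(2.69714) = 0.00082
s3 = 2.69714 − 0.00082·(2.69714 − 2.62000) / (0.00082 − 0.32862) = 2.69714 − (0.00006)/(-0.32780) = 2.69733

2.697, 2.697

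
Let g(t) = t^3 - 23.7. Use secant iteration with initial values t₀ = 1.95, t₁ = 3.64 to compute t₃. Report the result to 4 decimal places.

g(1.95) = -16.285125, g(3.64) = 24.528544
t₂ = 3.640000 − 24.528544·(3.640000 − 1.950000) / (24.528544 − (-16.285125)) = 3.640000 − (41.453239)/(40.813669) = 2.624330
g(2.624330) = -5.625966
t₃ = 2.624330 − (-5.625966)·(2.624330 − 3.640000) / (-5.625966 − 24.528544) = 2.624330 − (5.714128)/(-30.154510) = 2.813824

2.8138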